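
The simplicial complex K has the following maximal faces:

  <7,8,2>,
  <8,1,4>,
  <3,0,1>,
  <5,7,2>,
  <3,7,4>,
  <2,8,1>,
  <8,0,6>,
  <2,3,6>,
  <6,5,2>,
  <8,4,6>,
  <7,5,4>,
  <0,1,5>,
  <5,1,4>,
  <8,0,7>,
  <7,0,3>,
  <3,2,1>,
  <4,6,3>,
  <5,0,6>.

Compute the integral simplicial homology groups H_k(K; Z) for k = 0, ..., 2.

H_0 ≅ Z,  H_1 ≅ Z^2,  H_2 ≅ Z.

Take the total order 0 < 1 < 2 < 3 < 4 < 5 < 6 < 7 < 8 on the vertex set. Then K (dimension 2) consists of the simplices:

  0-simplices (9): [0], [1], [2], [3], [4], [5], [6], [7], [8]
  1-simplices (27): (27 of them)
  2-simplices (18): [0,1,3], [0,1,5], [0,3,7], [0,5,6], [0,6,8], [0,7,8], [1,2,3], [1,2,8], [1,4,5], [1,4,8], [2,3,6], [2,5,6], [2,5,7], [2,7,8], [3,4,6], [3,4,7], [4,5,7], [4,6,8]

so the chain groups are C_0 ≅ Z^9, C_1 ≅ Z^27, C_2 ≅ Z^18.

Boundary ∂_1: C_1 → C_0 maps an edge to its endpoints' difference, ∂[p,q] = q − p.
As a 9×27 matrix over Z this has rank 8, with invariant factors (1,1,1,1,1,1,1,1).

Boundary ∂_2: C_2 → C_1 acts by ∂[p,q,r] = [q,r] − [p,r] + [p,q]. For instance
  ∂[2,3,6] = [3,6] − [2,6] + [2,3],
  ∂[3,4,6] = [4,6] − [3,6] + [3,4].
As a 27×18 matrix over Z this has rank 17, with invariant factors (1,1,1,1,1,1,1,1,1,1,1,1,1,1,1,1,1).

Computing H_k = (kernel of ∂_k) / (image of ∂_{k+1}):

  H_0: rank C_0 − rank ∂_1 = 9 − 8 = 1, and the invariant factors of ∂_1 are all 1, so H_0 ≅ Z.
  H_1: rank ker ∂_1 − rank ∂_2 = (27 − 8) − 17 = 2, and the invariant factors of ∂_2 are all 1, so H_1 ≅ Z^2.
  H_2: rank ker ∂_2 − rank ∂_3 = (18 − 17) − 0 = 1, and there is no ∂_3, so H_2 ≅ Z.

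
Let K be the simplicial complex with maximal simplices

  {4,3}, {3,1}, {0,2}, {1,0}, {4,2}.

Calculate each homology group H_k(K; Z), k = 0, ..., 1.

We work with the vertex ordering 0 < 1 < 2 < 3 < 4. The simplices of K, each written with vertices in increasing order, are:

  0-simplices (5): [0], [1], [2], [3], [4]
  1-simplices (5): [0,1], [0,2], [1,3], [2,4], [3,4]

giving chain groups C_0 ≅ Z^5, C_1 ≅ Z^5.

The boundary map ∂_1: C_1 → C_0 is given by ∂[p,q] = [q] − [p]. For instance
  ∂[1,3] = [3] − [1].
This gives a 5×5 integer matrix of rank 4; reducing to Smith normal form yields diagonal entries (1,1,1,1).

Reading off H_k = ker ∂_k / im ∂_{k+1}:

  H_0: rank C_0 − rank ∂_1 = 5 − 4 = 1, and the invariant factors of ∂_1 are all 1, so H_0 ≅ Z.
  H_1: rank ker ∂_1 − rank ∂_2 = (5 − 4) − 0 = 1, and there is no ∂_2, so H_1 ≅ Z.

H_0 = Z,  H_1 = Z.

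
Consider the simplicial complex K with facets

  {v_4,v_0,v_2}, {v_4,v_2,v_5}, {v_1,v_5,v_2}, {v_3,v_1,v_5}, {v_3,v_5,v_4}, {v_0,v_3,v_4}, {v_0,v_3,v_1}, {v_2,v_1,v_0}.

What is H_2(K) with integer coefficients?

H_2 = Z.

Fix the vertex order v_0 < v_1 < v_2 < v_3 < v_4 < v_5 and write every simplex with vertices in increasing order. Then dim K = 2 and the simplices of K are:

  0-simplices (6): [v_0], [v_1], [v_2], [v_3], [v_4], [v_5]
  1-simplices (12): [v_0,v_1], [v_0,v_2], [v_0,v_3], [v_0,v_4], [v_1,v_2], [v_1,v_3], [v_1,v_5], [v_2,v_4], [v_2,v_5], [v_3,v_4], [v_3,v_5], [v_4,v_5]
  2-simplices (8): [v_0,v_1,v_2], [v_0,v_1,v_3], [v_0,v_2,v_4], [v_0,v_3,v_4], [v_1,v_2,v_5], [v_1,v_3,v_5], [v_2,v_4,v_5], [v_3,v_4,v_5]

so the chain groups are C_0 ≅ Z^6, C_1 ≅ Z^12, C_2 ≅ Z^8.

The boundary map ∂_1: C_1 → C_0 sends each edge [p,q] (with p < q) to q − p. For instance
  ∂[v_0,v_3] = [v_3] − [v_0].
The resulting 6×12 matrix has rank 5, and its Smith normal form has invariant factors (1,1,1,1,1).

Boundary ∂_2: C_2 → C_1 acts by ∂[p,q,r] = [q,r] − [p,r] + [p,q]. For instance
  ∂[v_0,v_2,v_4] = [v_2,v_4] − [v_0,v_4] + [v_0,v_2],
  ∂[v_1,v_2,v_5] = [v_2,v_5] − [v_1,v_5] + [v_1,v_2].
As a 12×8 matrix over Z this has rank 7, with invariant factors (1,1,1,1,1,1,1).

Reading off H_k = ker ∂_k / im ∂_{k+1}:

  H_2: rank ker ∂_2 − rank ∂_3 = (8 − 7) − 0 = 1, and there is no ∂_3, so H_2 = Z.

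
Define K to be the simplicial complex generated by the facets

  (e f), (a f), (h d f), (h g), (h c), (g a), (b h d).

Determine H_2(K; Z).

Order the vertices as a < b < c < d < e < f < g < h. Listing each simplex with vertices in this order, K has dimension 2 with simplices:

  0-simplices (8): a, b, c, d, e, f, g, h
  1-simplices (10): af, ag, bd, bh, ch, df, dh, ef, fh, gh
  2-simplices (2): bdh, dfh

giving chain groups C_0 ≅ Z^8, C_1 ≅ Z^10, C_2 ≅ Z^2.

The boundary map ∂_1: C_1 → C_0 maps an edge to its endpoints' difference, ∂[p,q] = q − p. For instance
  ∂fh = h − f.
The resulting 8×10 matrix has rank 7, and its Smith normal form has invariant factors (1,1,1,1,1,1,1).

Boundary ∂_2: C_2 → C_1 sends each 2-simplex [p,q,r] to [q,r] − [p,r] + [p,q]. For instance
  ∂dfh = fh − dh + df,
  ∂bdh = dh − bh + bd.
The 10×2 boundary matrix has rank 2 and Smith normal form diag(1,1).

Reading off H_k = ker ∂_k / im ∂_{k+1}:

  H_2: rank ker ∂_2 − rank ∂_3 = (2 − 2) − 0 = 0, and there is no ∂_3, so H_2 = 0.

H_2 ≅ 0.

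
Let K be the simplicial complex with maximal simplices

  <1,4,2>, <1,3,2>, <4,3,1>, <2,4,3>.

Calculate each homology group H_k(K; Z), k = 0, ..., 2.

Fix the vertex order 1 < 2 < 3 < 4 and write every simplex with vertices in increasing order. Then dim K = 2 and the simplices of K are:

  0-simplices (4): [1], [2], [3], [4]
  1-simplices (6): [1,2], [1,3], [1,4], [2,3], [2,4], [3,4]
  2-simplices (4): [1,2,3], [1,2,4], [1,3,4], [2,3,4]

so the chain groups are C_0 ≅ Z^4, C_1 ≅ Z^6, C_2 ≅ Z^4.

The boundary map ∂_1: C_1 → C_0 is given by ∂[p,q] = [q] − [p]. For instance
  ∂[1,3] = [3] − [1].
The 4×6 boundary matrix has rank 3 and Smith normal form diag(1,1,1).

∂_2: C_2 → C_1 acts by ∂[p,q,r] = [q,r] − [p,r] + [p,q]. For instance
  ∂[1,2,3] = [2,3] − [1,3] + [1,2],
  ∂[1,3,4] = [3,4] − [1,4] + [1,3].
The resulting 6×4 matrix has rank 3, and its Smith normal form has invariant factors (1,1,1).

From H_k ≅ ker(∂_k) / im(∂_{k+1}) we obtain:

  H_0: rank C_0 − rank ∂_1 = 4 − 3 = 1, and the invariant factors of ∂_1 are all 1, so H_0 = Z.
  H_1: rank ker ∂_1 − rank ∂_2 = (6 − 3) − 3 = 0, and the invariant factors of ∂_2 are all 1, so H_1 = 0.
  H_2: rank ker ∂_2 − rank ∂_3 = (4 − 3) − 0 = 1, and there is no ∂_3, so H_2 = Z.

(K is a triangulation of the 2-sphere S^2.)

H_0 = Z,  H_1 = 0,  H_2 = Z.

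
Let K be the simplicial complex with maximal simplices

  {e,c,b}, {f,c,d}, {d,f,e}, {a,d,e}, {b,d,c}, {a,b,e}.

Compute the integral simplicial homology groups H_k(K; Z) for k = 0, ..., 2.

K has 6 vertices, 12 edges, 6 triangles.
rank ∂_0 = 0, rank ∂_1 = 5 ⇒ b_0 = 6 − 0 − 5 = 1; all invariant factors of ∂_1 are 1 so no torsion. So H_0 ≅ Z.
rank ∂_1 = 5, rank ∂_2 = 6 ⇒ b_1 = 12 − 5 − 6 = 1; all invariant factors of ∂_2 are 1 so no torsion. So H_1 ≅ Z.
rank ∂_2 = 6, rank ∂_3 = 0 ⇒ b_2 = 6 − 6 − 0 = 0. So H_2 ≅ 0.

H_0 ≅ Z,  H_1 ≅ Z,  H_2 = 0.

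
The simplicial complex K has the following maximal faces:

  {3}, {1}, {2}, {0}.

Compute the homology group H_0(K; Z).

Fix the vertex order 0 < 1 < 2 < 3 and write every simplex with vertices in increasing order. Then dim K = 0 and the simplices of K are:

  0-simplices (4): [0], [1], [2], [3]

so the chain groups are C_0 ≅ Z^4.

From H_k ≅ ker(∂_k) / im(∂_{k+1}) we obtain:

  H_0: rank C_0 − rank ∂_1 = 4 − 0 = 4, and there is no ∂_1, so H_0 = Z^4.

(K is a triangulation of a set of 4 points.)

H_0 ≅ Z^4.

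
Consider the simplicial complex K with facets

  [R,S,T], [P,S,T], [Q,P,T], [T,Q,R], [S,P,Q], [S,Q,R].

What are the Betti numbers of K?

Order the vertices as P < Q < R < S < T. Listing each simplex with vertices in this order, K has dimension 2 with simplices:

  0-simplices (5): P, Q, R, S, T
  1-simplices (9): PQ, PS, PT, QR, QS, QT, RS, RT, ST
  2-simplices (6): PQS, PQT, PST, QRS, QRT, RST

Hence C_0 ≅ Z^5, C_1 ≅ Z^9, C_2 ≅ Z^6.

The boundary map ∂_1: C_1 → C_0 is given by ∂[p,q] = [q] − [p]. For instance
  ∂PT = T − P.
As a 5×9 matrix over Z this has rank 4, with invariant factors (1,1,1,1).

Boundary ∂_2: C_2 → C_1 maps a triangle to the signed sum of its edges. For instance
  ∂RST = ST − RT + RS,
  ∂QRS = RS − QS + QR.
The resulting 9×6 matrix has rank 5, and its Smith normal form has invariant factors (1,1,1,1,1).

Now H_k = ker ∂_k / im ∂_{k+1}, so:

  H_0: rank C_0 − rank ∂_1 = 5 − 4 = 1, and the invariant factors of ∂_1 are all 1, so H_0 ≅ Z.
  H_1: rank ker ∂_1 − rank ∂_2 = (9 − 4) − 5 = 0, and the invariant factors of ∂_2 are all 1, so H_1 ≅ 0.
  H_2: rank ker ∂_2 − rank ∂_3 = (6 − 5) − 0 = 1, and there is no ∂_3, so H_2 ≅ Z.

Hence the Betti numbers are b_0 = 1, b_1 = 0, b_2 = 1.

b_0 = 1, b_1 = 0, b_2 = 1.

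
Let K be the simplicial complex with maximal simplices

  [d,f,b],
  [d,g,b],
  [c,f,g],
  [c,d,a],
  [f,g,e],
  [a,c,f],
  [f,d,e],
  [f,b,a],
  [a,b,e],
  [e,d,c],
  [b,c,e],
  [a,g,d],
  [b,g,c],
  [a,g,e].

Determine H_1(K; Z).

Order the vertices as a < b < c < d < e < f < g. Listing each simplex with vertices in this order, K has dimension 2 with simplices:

  0-simplices (7): a, b, c, d, e, f, g
  1-simplices (21): ab, ac, ad, ae, af, ag, bc, bd, be, bf, bg, cd, ce, cf, cg, de, df, dg, ef, eg, fg
  2-simplices (14): abe, abf, acd, acf, adg, aeg, bce, bcg, bdf, bdg, cde, cfg, def, efg

giving chain groups C_0 ≅ Z^7, C_1 ≅ Z^21, C_2 ≅ Z^14.

The boundary map ∂_1: C_1 → C_0 is given by ∂[p,q] = [q] − [p]. For instance
  ∂bd = d − b.
This gives a 7×21 integer matrix of rank 6; reducing to Smith normal form yields diagonal entries (1,1,1,1,1,1).

∂_2: C_2 → C_1 maps a triangle to the signed sum of its edges. For instance
  ∂bcg = cg − bg + bc,
  ∂cfg = fg − cg + cf.
As a 21×14 matrix over Z this has rank 13, with invariant factors (1,1,1,1,1,1,1,1,1,1,1,1,1).

From H_k ≅ ker(∂_k) / im(∂_{k+1}) we obtain:

  H_1: rank ker ∂_1 − rank ∂_2 = (21 − 6) − 13 = 2, and the invariant factors of ∂_2 are all 1, so H_1 ≅ Z^2.

H_1 = Z^2.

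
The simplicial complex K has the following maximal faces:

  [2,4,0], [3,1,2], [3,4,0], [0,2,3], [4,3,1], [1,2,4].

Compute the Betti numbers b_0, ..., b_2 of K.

Order the vertices as 0 < 1 < 2 < 3 < 4. Listing each simplex with vertices in this order, K has dimension 2 with simplices:

  0-simplices (5): [0], [1], [2], [3], [4]
  1-simplices (9): [0,2], [0,3], [0,4], [1,2], [1,3], [1,4], [2,3], [2,4], [3,4]
  2-simplices (6): [0,2,3], [0,2,4], [0,3,4], [1,2,3], [1,2,4], [1,3,4]

so the chain groups are C_0 ≅ Z^5, C_1 ≅ Z^9, C_2 ≅ Z^6.

The boundary map ∂_1: C_1 → C_0 maps an edge to its endpoints' difference, ∂[p,q] = q − p.
As a 5×9 matrix over Z this has rank 4, with invariant factors (1,1,1,1).

Boundary ∂_2: C_2 → C_1 sends each 2-simplex [p,q,r] to [q,r] − [p,r] + [p,q]. For instance
  ∂[1,2,3] = [2,3] − [1,3] + [1,2],
  ∂[0,3,4] = [3,4] − [0,4] + [0,3].
As a 9×6 matrix over Z this has rank 5, with invariant factors (1,1,1,1,1).

Now H_k = ker ∂_k / im ∂_{k+1}, so:

  H_0: rank C_0 − rank ∂_1 = 5 − 4 = 1, and the invariant factors of ∂_1 are all 1, so H_0 = Z.
  H_1: rank ker ∂_1 − rank ∂_2 = (9 − 4) − 5 = 0, and the invariant factors of ∂_2 are all 1, so H_1 = 0.
  H_2: rank ker ∂_2 − rank ∂_3 = (6 − 5) − 0 = 1, and there is no ∂_3, so H_2 = Z.

Hence the Betti numbers are b_0 = 1, b_1 = 0, b_2 = 1.

b_0 = 1, b_1 = 0, b_2 = 1.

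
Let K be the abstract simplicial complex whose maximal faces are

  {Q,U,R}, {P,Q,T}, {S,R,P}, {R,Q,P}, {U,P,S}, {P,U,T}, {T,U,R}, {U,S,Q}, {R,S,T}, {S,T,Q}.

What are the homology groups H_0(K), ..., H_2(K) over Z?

Take the total order P < Q < R < S < T < U on the vertex set. Then K (dimension 2) consists of the simplices:

  0-simplices (6): P, Q, R, S, T, U
  1-simplices (15): PQ, PR, PS, PT, PU, QR, QS, QT, QU, RS, RT, RU, ST, SU, TU
  2-simplices (10): PQR, PQT, PRS, PSU, PTU, QRU, QST, QSU, RST, RTU

so the chain groups are C_0 ≅ Z^6, C_1 ≅ Z^15, C_2 ≅ Z^10.

∂_1: C_1 → C_0 is given by ∂[p,q] = [q] − [p]. For instance
  ∂QU = U − Q.
This gives a 6×15 integer matrix of rank 5; reducing to Smith normal form yields diagonal entries (1,1,1,1,1).

Boundary ∂_2: C_2 → C_1 sends each 2-simplex [p,q,r] to [q,r] − [p,r] + [p,q]. For instance
  ∂RST = ST − RT + RS,
  ∂PQR = QR − PR + PQ.
This gives a 15×10 integer matrix of rank 10; reducing to Smith normal form yields diagonal entries (1,1,1,1,1,1,1,1,1,2).

Now H_k = ker ∂_k / im ∂_{k+1}, so:

  H_0: rank C_0 − rank ∂_1 = 6 − 5 = 1, and the invariant factors of ∂_1 are all 1, so H_0 = Z.
  H_1: rank ker ∂_1 − rank ∂_2 = (15 − 5) − 10 = 0, and ∂_2 has invariant factor 2 > 1, so H_1 = Z/2.
  H_2: rank ker ∂_2 − rank ∂_3 = (10 − 10) − 0 = 0, and there is no ∂_3, so H_2 = 0.

As a check, the Euler characteristic is 6 − 15 + 10 = 1, which agrees with 1 − 0 + 0 = 1.

H_0 ≅ Z,  H_1 ≅ Z/2,  H_2 = 0.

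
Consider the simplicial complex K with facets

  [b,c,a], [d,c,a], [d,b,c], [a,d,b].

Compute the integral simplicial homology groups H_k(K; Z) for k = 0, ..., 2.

H_0 = Z,  H_1 = 0,  H_2 = Z.

We work with the vertex ordering a < b < c < d. The simplices of K, each written with vertices in increasing order, are:

  0-simplices (4): a, b, c, d
  1-simplices (6): ab, ac, ad, bc, bd, cd
  2-simplices (4): abc, abd, acd, bcd

so the chain groups are C_0 ≅ Z^4, C_1 ≅ Z^6, C_2 ≅ Z^4.

∂_1: C_1 → C_0 maps an edge to its endpoints' difference, ∂[p,q] = q − p. For instance
  ∂cd = d − c.
The resulting 4×6 matrix has rank 3, and its Smith normal form has invariant factors (1,1,1).

Boundary ∂_2: C_2 → C_1 acts by ∂[p,q,r] = [q,r] − [p,r] + [p,q]. For instance
  ∂acd = cd − ad + ac,
  ∂bcd = cd − bd + bc.
This gives a 6×4 integer matrix of rank 3; reducing to Smith normal form yields diagonal entries (1,1,1).

Now H_k = ker ∂_k / im ∂_{k+1}, so:

  H_0: rank C_0 − rank ∂_1 = 4 − 3 = 1, and the invariant factors of ∂_1 are all 1, so H_0 ≅ Z.
  H_1: rank ker ∂_1 − rank ∂_2 = (6 − 3) − 3 = 0, and the invariant factors of ∂_2 are all 1, so H_1 ≅ 0.
  H_2: rank ker ∂_2 − rank ∂_3 = (4 − 3) − 0 = 1, and there is no ∂_3, so H_2 ≅ Z.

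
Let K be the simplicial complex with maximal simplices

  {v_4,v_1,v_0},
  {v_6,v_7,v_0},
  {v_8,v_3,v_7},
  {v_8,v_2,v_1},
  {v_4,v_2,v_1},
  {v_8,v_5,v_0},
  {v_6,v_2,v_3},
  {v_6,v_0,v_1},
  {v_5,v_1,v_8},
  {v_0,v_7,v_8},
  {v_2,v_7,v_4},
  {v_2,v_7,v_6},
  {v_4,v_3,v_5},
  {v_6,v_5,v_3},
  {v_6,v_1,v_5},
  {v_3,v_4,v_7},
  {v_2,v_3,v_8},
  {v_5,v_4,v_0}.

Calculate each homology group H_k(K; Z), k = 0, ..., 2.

Order the vertices as v_0 < v_1 < v_2 < v_3 < v_4 < v_5 < v_6 < v_7 < v_8. Listing each simplex with vertices in this order, K has dimension 2 with simplices:

  0-simplices (9): [v_0], [v_1], [v_2], [v_3], [v_4], [v_5], [v_6], [v_7], [v_8]
  1-simplices (27): (27 of them)
  2-simplices (18): (18 of them)

so the chain groups are C_0 ≅ Z^9, C_1 ≅ Z^27, C_2 ≅ Z^18.

Boundary ∂_1: C_1 → C_0 is given by ∂[p,q] = [q] − [p]. For instance
  ∂[v_0,v_1] = [v_1] − [v_0].
The 9×27 boundary matrix has rank 8 and Smith normal form diag(1,1,1,1,1,1,1,1).

∂_2: C_2 → C_1 maps a triangle to the signed sum of its edges. For instance
  ∂[v_0,v_5,v_8] = [v_5,v_8] − [v_0,v_8] + [v_0,v_5],
  ∂[v_2,v_3,v_8] = [v_3,v_8] − [v_2,v_8] + [v_2,v_3].
As a 27×18 matrix over Z this has rank 18, with invariant factors (1,1,1,1,1,1,1,1,1,1,1,1,1,1,1,1,1,2).

Computing H_k = (kernel of ∂_k) / (image of ∂_{k+1}):

  H_0: rank C_0 − rank ∂_1 = 9 − 8 = 1, and the invariant factors of ∂_1 are all 1, so H_0 ≅ Z.
  H_1: rank ker ∂_1 − rank ∂_2 = (27 − 8) − 18 = 1, and ∂_2 has invariant factor 2 > 1, so H_1 ≅ Z ⊕ Z_2.
  H_2: rank ker ∂_2 − rank ∂_3 = (18 − 18) − 0 = 0, and there is no ∂_3, so H_2 ≅ 0.

(K is a triangulation of the Klein bottle.)

H_0 ≅ Z,  H_1 ≅ Z ⊕ Z_2,  H_2 = 0.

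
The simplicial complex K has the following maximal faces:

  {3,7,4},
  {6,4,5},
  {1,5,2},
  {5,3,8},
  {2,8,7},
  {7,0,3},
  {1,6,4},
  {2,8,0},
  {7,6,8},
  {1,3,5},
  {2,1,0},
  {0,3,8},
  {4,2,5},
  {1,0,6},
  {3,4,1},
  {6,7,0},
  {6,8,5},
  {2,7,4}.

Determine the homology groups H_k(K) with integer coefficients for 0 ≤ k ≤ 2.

H_0 ≅ Z,  H_1 ≅ Z ⊕ Z_2,  H_2 = 0.

K has 9 vertices, 27 edges, 18 triangles.
rank ∂_0 = 0, rank ∂_1 = 8 ⇒ b_0 = 9 − 0 − 8 = 1; all invariant factors of ∂_1 are 1 so no torsion. So H_0 ≅ Z.
rank ∂_1 = 8, rank ∂_2 = 18 ⇒ b_1 = 27 − 8 − 18 = 1; ∂_2 has invariant factor(s) [2] giving torsion. So H_1 ≅ Z ⊕ Z_2.
rank ∂_2 = 18, rank ∂_3 = 0 ⇒ b_2 = 18 − 18 − 0 = 0. So H_2 ≅ 0.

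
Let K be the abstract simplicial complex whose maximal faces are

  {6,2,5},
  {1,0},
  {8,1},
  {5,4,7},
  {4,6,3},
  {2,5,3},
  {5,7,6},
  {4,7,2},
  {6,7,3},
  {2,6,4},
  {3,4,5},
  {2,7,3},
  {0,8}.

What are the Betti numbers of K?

b_0 = 2, b_1 = 1, b_2 = 0.

Order the vertices as 0 < 1 < 2 < 3 < 4 < 5 < 6 < 7 < 8. Listing each simplex with vertices in this order, K has dimension 2 with simplices:

  0-simplices (9): [0], [1], [2], [3], [4], [5], [6], [7], [8]
  1-simplices (18): [0,1], [0,8], [1,8], [2,3], [2,4], [2,5], [2,6], [2,7], [3,4], [3,5], [3,6], [3,7], [4,5], [4,6], [4,7], [5,6], [5,7], [6,7]
  2-simplices (10): [2,3,5], [2,3,7], [2,4,6], [2,4,7], [2,5,6], [3,4,5], [3,4,6], [3,6,7], [4,5,7], [5,6,7]

giving chain groups C_0 ≅ Z^9, C_1 ≅ Z^18, C_2 ≅ Z^10.

∂_1: C_1 → C_0 sends each edge [p,q] (with p < q) to q − p. For instance
  ∂[4,5] = [5] − [4].
As a 9×18 matrix over Z this has rank 7, with invariant factors (1,1,1,1,1,1,1).

Boundary ∂_2: C_2 → C_1 maps a triangle to the signed sum of its edges. For instance
  ∂[2,5,6] = [5,6] − [2,6] + [2,5],
  ∂[4,5,7] = [5,7] − [4,7] + [4,5].
The resulting 18×10 matrix has rank 10, and its Smith normal form has invariant factors (1,1,1,1,1,1,1,1,1,2).

Now H_k = ker ∂_k / im ∂_{k+1}, so:

  H_0: rank C_0 − rank ∂_1 = 9 − 7 = 2, and the invariant factors of ∂_1 are all 1, so H_0 = Z^2.
  H_1: rank ker ∂_1 − rank ∂_2 = (18 − 7) − 10 = 1, and ∂_2 has invariant factor 2 > 1, so H_1 = Z ⊕ Z_2.
  H_2: rank ker ∂_2 − rank ∂_3 = (10 − 10) − 0 = 0, and there is no ∂_3, so H_2 = 0.

Hence the Betti numbers are b_0 = 2, b_1 = 1, b_2 = 0.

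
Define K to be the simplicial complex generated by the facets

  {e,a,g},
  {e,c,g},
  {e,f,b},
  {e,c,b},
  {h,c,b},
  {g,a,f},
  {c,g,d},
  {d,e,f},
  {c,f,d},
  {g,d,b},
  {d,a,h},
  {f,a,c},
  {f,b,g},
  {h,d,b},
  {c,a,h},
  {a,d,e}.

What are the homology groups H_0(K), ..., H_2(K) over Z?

Fix the vertex order a < b < c < d < e < f < g < h and write every simplex with vertices in increasing order. Then dim K = 2 and the simplices of K are:

  0-simplices (8): a, b, c, d, e, f, g, h
  1-simplices (24): ac, ad, ae, af, ag, ah, bc, bd, be, bf, bg, bh, cd, ce, cf, cg, ch, de, df, dg, dh, ef, eg, fg
  2-simplices (16): acf, ach, ade, adh, aeg, afg, bce, bch, bdg, bdh, bef, bfg, cdf, cdg, ceg, def

so the chain groups are C_0 ≅ Z^8, C_1 ≅ Z^24, C_2 ≅ Z^16.

Boundary ∂_1: C_1 → C_0 sends each edge [p,q] (with p < q) to q − p. For instance
  ∂ag = g − a.
As a 8×24 matrix over Z this has rank 7, with invariant factors (1,1,1,1,1,1,1).

Boundary ∂_2: C_2 → C_1 sends each 2-simplex [p,q,r] to [q,r] − [p,r] + [p,q]. For instance
  ∂cdf = df − cf + cd,
  ∂bdh = dh − bh + bd.
This gives a 24×16 integer matrix of rank 15; reducing to Smith normal form yields diagonal entries (1,1,1,1,1,1,1,1,1,1,1,1,1,1,1).

Now H_k = ker ∂_k / im ∂_{k+1}, so:

  H_0: rank C_0 − rank ∂_1 = 8 − 7 = 1, and the invariant factors of ∂_1 are all 1, so H_0 = Z.
  H_1: rank ker ∂_1 − rank ∂_2 = (24 − 7) − 15 = 2, and the invariant factors of ∂_2 are all 1, so H_1 = Z^2.
  H_2: rank ker ∂_2 − rank ∂_3 = (16 − 15) − 0 = 1, and there is no ∂_3, so H_2 = Z.

(K is a triangulation of the torus T^2.)

H_0 = Z,  H_1 = Z^2,  H_2 = Z.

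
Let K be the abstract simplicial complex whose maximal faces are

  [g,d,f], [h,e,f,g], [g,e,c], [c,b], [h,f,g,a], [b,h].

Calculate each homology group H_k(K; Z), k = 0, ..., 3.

We work with the vertex ordering a < b < c < d < e < f < g < h. The simplices of K, each written with vertices in increasing order, are:

  0-simplices (8): a, b, c, d, e, f, g, h
  1-simplices (15): af, ag, ah, bc, bh, ce, cg, df, dg, ef, eg, eh, fg, fh, gh
  2-simplices (9): afg, afh, agh, ceg, dfg, efg, efh, egh, fgh
  3-simplices (2): afgh, efgh

Hence C_0 ≅ Z^8, C_1 ≅ Z^15, C_2 ≅ Z^9, C_3 ≅ Z^2.

The boundary map ∂_1: C_1 → C_0 is given by ∂[p,q] = [q] − [p].
As a 8×15 matrix over Z this has rank 7, with invariant factors (1,1,1,1,1,1,1).

∂_2: C_2 → C_1 sends each 2-simplex [p,q,r] to [q,r] − [p,r] + [p,q]. For instance
  ∂ceg = eg − cg + ce,
  ∂afg = fg − ag + af.
This gives a 15×9 integer matrix of rank 7; reducing to Smith normal form yields diagonal entries (1,1,1,1,1,1,1).

The boundary map ∂_3: C_3 → C_2 sends each 3-simplex σ to the alternating sum Σ_i (−1)^i (σ with its i-th vertex removed). For instance
  ∂efgh = fgh − egh + efh − efg,
  ∂afgh = fgh − agh + afh − afg.
The 9×2 boundary matrix has rank 2 and Smith normal form diag(1,1).

Now H_k = ker ∂_k / im ∂_{k+1}, so:

  H_0: rank C_0 − rank ∂_1 = 8 − 7 = 1, and the invariant factors of ∂_1 are all 1, so H_0 ≅ Z.
  H_1: rank ker ∂_1 − rank ∂_2 = (15 − 7) − 7 = 1, and the invariant factors of ∂_2 are all 1, so H_1 ≅ Z.
  H_2: rank ker ∂_2 − rank ∂_3 = (9 − 7) − 2 = 0, and the invariant factors of ∂_3 are all 1, so H_2 ≅ 0.
  H_3: rank ker ∂_3 − rank ∂_4 = (2 − 2) − 0 = 0, and there is no ∂_4, so H_3 ≅ 0.

H_0 = Z,  H_1 = Z,  H_2 = 0,  H_3 = 0.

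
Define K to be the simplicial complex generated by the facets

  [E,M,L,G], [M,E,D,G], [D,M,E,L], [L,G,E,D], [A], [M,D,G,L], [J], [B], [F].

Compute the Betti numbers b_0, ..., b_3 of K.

b_0 = 5, b_1 = 0, b_2 = 0, b_3 = 1.

K has 9 vertices, 10 edges, 10 triangles, 5 3-simplices.
rank ∂_0 = 0, rank ∂_1 = 4 ⇒ b_0 = 9 − 0 − 4 = 5; all invariant factors of ∂_1 are 1 so no torsion. So H_0 = Z^5.
rank ∂_1 = 4, rank ∂_2 = 6 ⇒ b_1 = 10 − 4 − 6 = 0; all invariant factors of ∂_2 are 1 so no torsion. So H_1 = 0.
rank ∂_2 = 6, rank ∂_3 = 4 ⇒ b_2 = 10 − 6 − 4 = 0; all invariant factors of ∂_3 are 1 so no torsion. So H_2 = 0.
rank ∂_3 = 4, rank ∂_4 = 0 ⇒ b_3 = 5 − 4 − 0 = 1. So H_3 = Z.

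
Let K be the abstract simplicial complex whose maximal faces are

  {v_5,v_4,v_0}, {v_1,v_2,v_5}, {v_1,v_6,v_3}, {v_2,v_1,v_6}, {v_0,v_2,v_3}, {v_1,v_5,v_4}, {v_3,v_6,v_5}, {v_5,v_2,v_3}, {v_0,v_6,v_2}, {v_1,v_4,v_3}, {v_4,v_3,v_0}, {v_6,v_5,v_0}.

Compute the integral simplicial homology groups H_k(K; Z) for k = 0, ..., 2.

H_0 ≅ Z,  H_1 ≅ Z/2,  H_2 = 0.

Order the vertices as v_0 < v_1 < v_2 < v_3 < v_4 < v_5 < v_6. Listing each simplex with vertices in this order, K has dimension 2 with simplices:

  0-simplices (7): [v_0], [v_1], [v_2], [v_3], [v_4], [v_5], [v_6]
  1-simplices (18): (18 of them)
  2-simplices (12): (12 of them)

so the chain groups are C_0 ≅ Z^7, C_1 ≅ Z^18, C_2 ≅ Z^12.

The boundary map ∂_1: C_1 → C_0 maps an edge to its endpoints' difference, ∂[p,q] = q − p. For instance
  ∂[v_3,v_5] = [v_5] − [v_3].
The resulting 7×18 matrix has rank 6, and its Smith normal form has invariant factors (1,1,1,1,1,1).

∂_2: C_2 → C_1 acts by ∂[p,q,r] = [q,r] − [p,r] + [p,q]. For instance
  ∂[v_0,v_2,v_3] = [v_2,v_3] − [v_0,v_3] + [v_0,v_2],
  ∂[v_1,v_2,v_5] = [v_2,v_5] − [v_1,v_5] + [v_1,v_2].
This gives a 18×12 integer matrix of rank 12; reducing to Smith normal form yields diagonal entries (1,1,1,1,1,1,1,1,1,1,1,2).

Now H_k = ker ∂_k / im ∂_{k+1}, so:

  H_0: rank C_0 − rank ∂_1 = 7 − 6 = 1, and the invariant factors of ∂_1 are all 1, so H_0 = Z.
  H_1: rank ker ∂_1 − rank ∂_2 = (18 − 6) − 12 = 0, and ∂_2 has invariant factor 2 > 1, so H_1 = Z/2.
  H_2: rank ker ∂_2 − rank ∂_3 = (12 − 12) − 0 = 0, and there is no ∂_3, so H_2 = 0.

(K is a triangulation of the real projective plane RP^2.)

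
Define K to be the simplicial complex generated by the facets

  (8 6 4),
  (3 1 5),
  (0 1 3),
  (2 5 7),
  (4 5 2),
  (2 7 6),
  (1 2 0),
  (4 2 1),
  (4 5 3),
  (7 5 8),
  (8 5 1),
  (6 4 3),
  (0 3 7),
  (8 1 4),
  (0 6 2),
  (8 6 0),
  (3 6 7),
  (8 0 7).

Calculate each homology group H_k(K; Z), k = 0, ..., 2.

Take the total order 0 < 1 < 2 < 3 < 4 < 5 < 6 < 7 < 8 on the vertex set. Then K (dimension 2) consists of the simplices:

  0-simplices (9): [0], [1], [2], [3], [4], [5], [6], [7], [8]
  1-simplices (27): (27 of them)
  2-simplices (18): [0,1,2], [0,1,3], [0,2,6], [0,3,7], [0,6,8], [0,7,8], [1,2,4], [1,3,5], [1,4,8], [1,5,8], [2,4,5], [2,5,7], [2,6,7], [3,4,5], [3,4,6], [3,6,7], [4,6,8], [5,7,8]

giving chain groups C_0 ≅ Z^9, C_1 ≅ Z^27, C_2 ≅ Z^18.

∂_1: C_1 → C_0 sends each edge [p,q] (with p < q) to q − p. For instance
  ∂[0,3] = [3] − [0].
The 9×27 boundary matrix has rank 8 and Smith normal form diag(1,1,1,1,1,1,1,1).

Boundary ∂_2: C_2 → C_1 maps a triangle to the signed sum of its edges. For instance
  ∂[1,2,4] = [2,4] − [1,4] + [1,2],
  ∂[0,7,8] = [7,8] − [0,8] + [0,7].
This gives a 27×18 integer matrix of rank 18; reducing to Smith normal form yields diagonal entries (1,1,1,1,1,1,1,1,1,1,1,1,1,1,1,1,1,2).

Computing H_k = (kernel of ∂_k) / (image of ∂_{k+1}):

  H_0: rank C_0 − rank ∂_1 = 9 − 8 = 1, and the invariant factors of ∂_1 are all 1, so H_0 ≅ Z.
  H_1: rank ker ∂_1 − rank ∂_2 = (27 − 8) − 18 = 1, and ∂_2 has invariant factor 2 > 1, so H_1 ≅ Z ⊕ Z/2Z.
  H_2: rank ker ∂_2 − rank ∂_3 = (18 − 18) − 0 = 0, and there is no ∂_3, so H_2 ≅ 0.

(K is a triangulation of the Klein bottle.)

H_0 = Z,  H_1 = Z ⊕ Z/2Z,  H_2 = 0.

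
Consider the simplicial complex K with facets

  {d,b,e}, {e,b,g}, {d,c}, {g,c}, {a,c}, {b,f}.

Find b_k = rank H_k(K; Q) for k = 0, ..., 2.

b_0 = 1, b_1 = 1, b_2 = 0.

K has 7 vertices, 9 edges, 2 triangles.
rank ∂_0 = 0, rank ∂_1 = 6 ⇒ b_0 = 7 − 0 − 6 = 1; all invariant factors of ∂_1 are 1 so no torsion. So H_0 ≅ Z.
rank ∂_1 = 6, rank ∂_2 = 2 ⇒ b_1 = 9 − 6 − 2 = 1; all invariant factors of ∂_2 are 1 so no torsion. So H_1 ≅ Z.
rank ∂_2 = 2, rank ∂_3 = 0 ⇒ b_2 = 2 − 2 − 0 = 0. So H_2 ≅ 0.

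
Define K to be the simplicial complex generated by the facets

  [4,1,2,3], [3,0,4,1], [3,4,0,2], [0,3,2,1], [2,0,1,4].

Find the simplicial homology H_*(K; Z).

H_0 = Z,  H_1 = 0,  H_2 = 0,  H_3 = Z.

Fix the vertex order 0 < 1 < 2 < 3 < 4 and write every simplex with vertices in increasing order. Then dim K = 3 and the simplices of K are:

  0-simplices (5): [0], [1], [2], [3], [4]
  1-simplices (10): [0,1], [0,2], [0,3], [0,4], [1,2], [1,3], [1,4], [2,3], [2,4], [3,4]
  2-simplices (10): [0,1,2], [0,1,3], [0,1,4], [0,2,3], [0,2,4], [0,3,4], [1,2,3], [1,2,4], [1,3,4], [2,3,4]
  3-simplices (5): [0,1,2,3], [0,1,2,4], [0,1,3,4], [0,2,3,4], [1,2,3,4]

Hence C_0 ≅ Z^5, C_1 ≅ Z^10, C_2 ≅ Z^10, C_3 ≅ Z^5.

Boundary ∂_1: C_1 → C_0 is given by ∂[p,q] = [q] − [p]. For instance
  ∂[1,3] = [3] − [1].
As a 5×10 matrix over Z this has rank 4, with invariant factors (1,1,1,1).

∂_2: C_2 → C_1 maps a triangle to the signed sum of its edges. For instance
  ∂[0,1,2] = [1,2] − [0,2] + [0,1],
  ∂[1,2,4] = [2,4] − [1,4] + [1,2].
The resulting 10×10 matrix has rank 6, and its Smith normal form has invariant factors (1,1,1,1,1,1).

∂_3: C_3 → C_2 sends each 3-simplex σ to the alternating sum Σ_i (−1)^i (σ with its i-th vertex removed). For instance
  ∂[1,2,3,4] = [2,3,4] − [1,3,4] + [1,2,4] − [1,2,3],
  ∂[0,1,2,4] = [1,2,4] − [0,2,4] + [0,1,4] − [0,1,2].
The 10×5 boundary matrix has rank 4 and Smith normal form diag(1,1,1,1).

From H_k ≅ ker(∂_k) / im(∂_{k+1}) we obtain:

  H_0: rank C_0 − rank ∂_1 = 5 − 4 = 1, and the invariant factors of ∂_1 are all 1, so H_0 = Z.
  H_1: rank ker ∂_1 − rank ∂_2 = (10 − 4) − 6 = 0, and the invariant factors of ∂_2 are all 1, so H_1 = 0.
  H_2: rank ker ∂_2 − rank ∂_3 = (10 − 6) − 4 = 0, and the invariant factors of ∂_3 are all 1, so H_2 = 0.
  H_3: rank ker ∂_3 − rank ∂_4 = (5 − 4) − 0 = 1, and there is no ∂_4, so H_3 = Z.

As a check, the Euler characteristic is 5 − 10 + 10 − 5 = 0, which agrees with 1 − 0 + 0 − 1 = 0.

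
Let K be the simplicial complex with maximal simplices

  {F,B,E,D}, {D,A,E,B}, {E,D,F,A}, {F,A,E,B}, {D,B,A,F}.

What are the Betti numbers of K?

Take the total order A < B < D < E < F on the vertex set. Then K (dimension 3) consists of the simplices:

  0-simplices (5): A, B, D, E, F
  1-simplices (10): AB, AD, AE, AF, BD, BE, BF, DE, DF, EF
  2-simplices (10): ABD, ABE, ABF, ADE, ADF, AEF, BDE, BDF, BEF, DEF
  3-simplices (5): ABDE, ABDF, ABEF, ADEF, BDEF

so the chain groups are C_0 ≅ Z^5, C_1 ≅ Z^10, C_2 ≅ Z^10, C_3 ≅ Z^5.

Boundary ∂_1: C_1 → C_0 maps an edge to its endpoints' difference, ∂[p,q] = q − p.
The 5×10 boundary matrix has rank 4 and Smith normal form diag(1,1,1,1).

∂_2: C_2 → C_1 sends each 2-simplex [p,q,r] to [q,r] − [p,r] + [p,q]. For instance
  ∂BDF = DF − BF + BD,
  ∂DEF = EF − DF + DE.
The 10×10 boundary matrix has rank 6 and Smith normal form diag(1,1,1,1,1,1).

The boundary map ∂_3: C_3 → C_2 sends each 3-simplex σ to the alternating sum Σ_i (−1)^i (σ with its i-th vertex removed). For instance
  ∂ABEF = BEF − AEF + ABF − ABE,
  ∂ADEF = DEF − AEF + ADF − ADE.
As a 10×5 matrix over Z this has rank 4, with invariant factors (1,1,1,1).

Reading off H_k = ker ∂_k / im ∂_{k+1}:

  H_0: rank C_0 − rank ∂_1 = 5 − 4 = 1, and the invariant factors of ∂_1 are all 1, so H_0 = Z.
  H_1: rank ker ∂_1 − rank ∂_2 = (10 − 4) − 6 = 0, and the invariant factors of ∂_2 are all 1, so H_1 = 0.
  H_2: rank ker ∂_2 − rank ∂_3 = (10 − 6) − 4 = 0, and the invariant factors of ∂_3 are all 1, so H_2 = 0.
  H_3: rank ker ∂_3 − rank ∂_4 = (5 − 4) − 0 = 1, and there is no ∂_4, so H_3 = Z.

Hence the Betti numbers are b_0 = 1, b_1 = 0, b_2 = 0, b_3 = 1.

b_0 = 1, b_1 = 0, b_2 = 0, b_3 = 1.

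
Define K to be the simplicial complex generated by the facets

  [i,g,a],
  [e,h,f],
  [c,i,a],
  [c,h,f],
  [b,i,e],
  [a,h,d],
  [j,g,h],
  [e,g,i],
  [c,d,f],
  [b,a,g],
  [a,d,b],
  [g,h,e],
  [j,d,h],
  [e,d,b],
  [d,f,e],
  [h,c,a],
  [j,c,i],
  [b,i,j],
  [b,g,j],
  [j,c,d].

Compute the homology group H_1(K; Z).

Take the total order a < b < c < d < e < f < g < h < i < j on the vertex set. Then K (dimension 2) consists of the simplices:

  0-simplices (10): a, b, c, d, e, f, g, h, i, j
  1-simplices (30): ab, ac, ad, ag, ah, ai, bd, be, bg, bi, bj, cd, cf, ch, ci, cj, de, df, dh, dj, ef, eg, eh, ei, fh, gh, gi, gj, hj, ij
  2-simplices (20): abd, abg, ach, aci, adh, agi, bde, bei, bgj, bij, cdf, cdj, cfh, cij, def, dhj, efh, egh, egi, ghj

giving chain groups C_0 ≅ Z^10, C_1 ≅ Z^30, C_2 ≅ Z^20.

Boundary ∂_1: C_1 → C_0 maps an edge to its endpoints' difference, ∂[p,q] = q − p. For instance
  ∂gi = i − g.
As a 10×30 matrix over Z this has rank 9, with invariant factors (1,1,1,1,1,1,1,1,1).

∂_2: C_2 → C_1 acts by ∂[p,q,r] = [q,r] − [p,r] + [p,q]. For instance
  ∂cdf = df − cf + cd,
  ∂egh = gh − eh + eg.
The resulting 30×20 matrix has rank 20, and its Smith normal form has invariant factors (1,1,1,1,1,1,1,1,1,1,1,1,1,1,1,1,1,1,1,2).

Reading off H_k = ker ∂_k / im ∂_{k+1}:

  H_1: rank ker ∂_1 − rank ∂_2 = (30 − 9) − 20 = 1, and ∂_2 has invariant factor 2 > 1, so H_1 ≅ Z × Z/2.

(K is a triangulation of the Klein bottle.)

H_1 ≅ Z × Z/2.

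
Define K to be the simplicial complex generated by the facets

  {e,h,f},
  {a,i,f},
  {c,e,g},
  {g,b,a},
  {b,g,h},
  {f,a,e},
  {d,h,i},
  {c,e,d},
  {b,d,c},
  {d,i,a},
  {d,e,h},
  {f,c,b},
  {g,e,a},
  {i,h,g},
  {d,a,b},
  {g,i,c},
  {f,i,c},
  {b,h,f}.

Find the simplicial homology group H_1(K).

Fix the vertex order a < b < c < d < e < f < g < h < i and write every simplex with vertices in increasing order. Then dim K = 2 and the simplices of K are:

  0-simplices (9): a, b, c, d, e, f, g, h, i
  1-simplices (27): ab, ad, ae, af, ag, ai, bc, bd, bf, bg, bh, cd, ce, cf, cg, ci, de, dh, di, ef, eg, eh, fh, fi, gh, gi, hi
  2-simplices (18): abd, abg, adi, aef, aeg, afi, bcd, bcf, bfh, bgh, cde, ceg, cfi, cgi, deh, dhi, efh, ghi

so the chain groups are C_0 ≅ Z^9, C_1 ≅ Z^27, C_2 ≅ Z^18.

∂_1: C_1 → C_0 sends each edge [p,q] (with p < q) to q − p. For instance
  ∂ef = f − e.
This gives a 9×27 integer matrix of rank 8; reducing to Smith normal form yields diagonal entries (1,1,1,1,1,1,1,1).

The boundary map ∂_2: C_2 → C_1 sends each 2-simplex [p,q,r] to [q,r] − [p,r] + [p,q]. For instance
  ∂adi = di − ai + ad,
  ∂afi = fi − ai + af.
This gives a 27×18 integer matrix of rank 17; reducing to Smith normal form yields diagonal entries (1,1,1,1,1,1,1,1,1,1,1,1,1,1,1,1,1).

Now H_k = ker ∂_k / im ∂_{k+1}, so:

  H_1: rank ker ∂_1 − rank ∂_2 = (27 − 8) − 17 = 2, and the invariant factors of ∂_2 are all 1, so H_1 = Z^2.

(K is a triangulation of the torus T^2.)

H_1 ≅ Z^2.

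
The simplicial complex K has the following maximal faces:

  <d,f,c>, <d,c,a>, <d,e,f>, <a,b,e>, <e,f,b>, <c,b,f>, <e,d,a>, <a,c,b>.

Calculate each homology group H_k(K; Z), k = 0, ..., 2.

H_0 ≅ Z,  H_1 = 0,  H_2 ≅ Z.

We work with the vertex ordering a < b < c < d < e < f. The simplices of K, each written with vertices in increasing order, are:

  0-simplices (6): a, b, c, d, e, f
  1-simplices (12): ab, ac, ad, ae, bc, be, bf, cd, cf, de, df, ef
  2-simplices (8): abc, abe, acd, ade, bcf, bef, cdf, def

giving chain groups C_0 ≅ Z^6, C_1 ≅ Z^12, C_2 ≅ Z^8.

∂_1: C_1 → C_0 sends each edge [p,q] (with p < q) to q − p.
This gives a 6×12 integer matrix of rank 5; reducing to Smith normal form yields diagonal entries (1,1,1,1,1).

The boundary map ∂_2: C_2 → C_1 acts by ∂[p,q,r] = [q,r] − [p,r] + [p,q]. For instance
  ∂bcf = cf − bf + bc,
  ∂abc = bc − ac + ab.
The 12×8 boundary matrix has rank 7 and Smith normal form diag(1,1,1,1,1,1,1).

Reading off H_k = ker ∂_k / im ∂_{k+1}:

  H_0: rank C_0 − rank ∂_1 = 6 − 5 = 1, and the invariant factors of ∂_1 are all 1, so H_0 ≅ Z.
  H_1: rank ker ∂_1 − rank ∂_2 = (12 − 5) − 7 = 0, and the invariant factors of ∂_2 are all 1, so H_1 ≅ 0.
  H_2: rank ker ∂_2 − rank ∂_3 = (8 − 7) − 0 = 1, and there is no ∂_3, so H_2 ≅ Z.

As a check, the Euler characteristic is 6 − 12 + 8 = 2, which agrees with 1 − 0 + 1 = 2.
(K is a triangulation of the 2-sphere S^2.)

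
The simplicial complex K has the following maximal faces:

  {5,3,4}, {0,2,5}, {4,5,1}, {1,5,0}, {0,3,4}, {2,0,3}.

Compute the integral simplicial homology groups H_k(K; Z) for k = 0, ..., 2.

Order the vertices as 0 < 1 < 2 < 3 < 4 < 5. Listing each simplex with vertices in this order, K has dimension 2 with simplices:

  0-simplices (6): [0], [1], [2], [3], [4], [5]
  1-simplices (12): [0,1], [0,2], [0,3], [0,4], [0,5], [1,4], [1,5], [2,3], [2,5], [3,4], [3,5], [4,5]
  2-simplices (6): [0,1,5], [0,2,3], [0,2,5], [0,3,4], [1,4,5], [3,4,5]

so the chain groups are C_0 ≅ Z^6, C_1 ≅ Z^12, C_2 ≅ Z^6.

The boundary map ∂_1: C_1 → C_0 sends each edge [p,q] (with p < q) to q − p. For instance
  ∂[0,1] = [1] − [0].
This gives a 6×12 integer matrix of rank 5; reducing to Smith normal form yields diagonal entries (1,1,1,1,1).

∂_2: C_2 → C_1 maps a triangle to the signed sum of its edges. For instance
  ∂[1,4,5] = [4,5] − [1,5] + [1,4],
  ∂[0,3,4] = [3,4] − [0,4] + [0,3].
This gives a 12×6 integer matrix of rank 6; reducing to Smith normal form yields diagonal entries (1,1,1,1,1,1).

From H_k ≅ ker(∂_k) / im(∂_{k+1}) we obtain:

  H_0: rank C_0 − rank ∂_1 = 6 − 5 = 1, and the invariant factors of ∂_1 are all 1, so H_0 ≅ Z.
  H_1: rank ker ∂_1 − rank ∂_2 = (12 − 5) − 6 = 1, and the invariant factors of ∂_2 are all 1, so H_1 ≅ Z.
  H_2: rank ker ∂_2 − rank ∂_3 = (6 − 6) − 0 = 0, and there is no ∂_3, so H_2 ≅ 0.

As a check, the Euler characteristic is 6 − 12 + 6 = 0, which agrees with 1 − 1 + 0 = 0.

H_0 ≅ Z,  H_1 ≅ Z,  H_2 = 0.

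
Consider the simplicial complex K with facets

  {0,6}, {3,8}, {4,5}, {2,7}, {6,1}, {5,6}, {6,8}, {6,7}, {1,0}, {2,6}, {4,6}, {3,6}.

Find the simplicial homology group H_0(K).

H_0 = Z.

Take the total order 0 < 1 < 2 < 3 < 4 < 5 < 6 < 7 < 8 on the vertex set. Then K (dimension 1) consists of the simplices:

  0-simplices (9): [0], [1], [2], [3], [4], [5], [6], [7], [8]
  1-simplices (12): [0,1], [0,6], [1,6], [2,6], [2,7], [3,6], [3,8], [4,5], [4,6], [5,6], [6,7], [6,8]

giving chain groups C_0 ≅ Z^9, C_1 ≅ Z^12.

∂_1: C_1 → C_0 sends each edge [p,q] (with p < q) to q − p. For instance
  ∂[5,6] = [6] − [5].
The resulting 9×12 matrix has rank 8, and its Smith normal form has invariant factors (1,1,1,1,1,1,1,1).

From H_k ≅ ker(∂_k) / im(∂_{k+1}) we obtain:

  H_0: rank C_0 − rank ∂_1 = 9 − 8 = 1, and the invariant factors of ∂_1 are all 1, so H_0 = Z.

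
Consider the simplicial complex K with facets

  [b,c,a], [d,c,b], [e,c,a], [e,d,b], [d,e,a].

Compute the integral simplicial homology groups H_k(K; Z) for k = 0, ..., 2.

Take the total order a < b < c < d < e on the vertex set. Then K (dimension 2) consists of the simplices:

  0-simplices (5): a, b, c, d, e
  1-simplices (10): ab, ac, ad, ae, bc, bd, be, cd, ce, de
  2-simplices (5): abc, ace, ade, bcd, bde

giving chain groups C_0 ≅ Z^5, C_1 ≅ Z^10, C_2 ≅ Z^5.

∂_1: C_1 → C_0 is given by ∂[p,q] = [q] − [p].
The 5×10 boundary matrix has rank 4 and Smith normal form diag(1,1,1,1).

∂_2: C_2 → C_1 sends each 2-simplex [p,q,r] to [q,r] − [p,r] + [p,q]. For instance
  ∂abc = bc − ac + ab,
  ∂ade = de − ae + ad.
This gives a 10×5 integer matrix of rank 5; reducing to Smith normal form yields diagonal entries (1,1,1,1,1).

Computing H_k = (kernel of ∂_k) / (image of ∂_{k+1}):

  H_0: rank C_0 − rank ∂_1 = 5 − 4 = 1, and the invariant factors of ∂_1 are all 1, so H_0 = Z.
  H_1: rank ker ∂_1 − rank ∂_2 = (10 − 4) − 5 = 1, and the invariant factors of ∂_2 are all 1, so H_1 = Z.
  H_2: rank ker ∂_2 − rank ∂_3 = (5 − 5) − 0 = 0, and there is no ∂_3, so H_2 = 0.

H_0 = Z,  H_1 = Z,  H_2 = 0.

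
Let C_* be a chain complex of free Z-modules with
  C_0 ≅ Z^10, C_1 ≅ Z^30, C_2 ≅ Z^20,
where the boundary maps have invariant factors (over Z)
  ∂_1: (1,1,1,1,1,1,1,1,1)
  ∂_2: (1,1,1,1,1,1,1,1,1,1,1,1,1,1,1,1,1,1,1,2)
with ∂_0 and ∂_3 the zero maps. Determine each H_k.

H_0: b_0 = 10 − 0 − 9 = 1; torsion from ∂_1 factors > 1: none. So H_0 ≅ Z.
H_1: b_1 = 30 − 9 − 20 = 1; torsion from ∂_2 factors > 1: [2]. So H_1 ≅ Z ⊕ Z/2Z.
H_2: b_2 = 20 − 20 − 0 = 0; torsion from ∂_3 factors > 1: none. So H_2 ≅ 0.

H_0 ≅ Z,  H_1 ≅ Z ⊕ Z/2Z,  H_2 = 0.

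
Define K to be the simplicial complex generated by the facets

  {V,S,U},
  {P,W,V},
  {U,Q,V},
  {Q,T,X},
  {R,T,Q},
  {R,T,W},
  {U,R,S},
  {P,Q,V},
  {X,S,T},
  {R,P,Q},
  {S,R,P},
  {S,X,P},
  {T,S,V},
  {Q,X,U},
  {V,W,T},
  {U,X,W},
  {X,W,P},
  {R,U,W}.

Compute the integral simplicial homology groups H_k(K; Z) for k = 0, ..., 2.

H_0 = Z,  H_1 = Z^2,  H_2 = Z.

Fix the vertex order P < Q < R < S < T < U < V < W < X and write every simplex with vertices in increasing order. Then dim K = 2 and the simplices of K are:

  0-simplices (9): P, Q, R, S, T, U, V, W, X
  1-simplices (27): PQ, PR, PS, PV, PW, PX, QR, QT, QU, QV, QX, RS, RT, RU, RW, ST, SU, SV, SX, TV, TW, TX, UV, UW, UX, VW, WX
  2-simplices (18): PQR, PQV, PRS, PSX, PVW, PWX, QRT, QTX, QUV, QUX, RSU, RTW, RUW, STV, STX, SUV, TVW, UWX

so the chain groups are C_0 ≅ Z^9, C_1 ≅ Z^27, C_2 ≅ Z^18.

The boundary map ∂_1: C_1 → C_0 maps an edge to its endpoints' difference, ∂[p,q] = q − p.
The resulting 9×27 matrix has rank 8, and its Smith normal form has invariant factors (1,1,1,1,1,1,1,1).

∂_2: C_2 → C_1 acts by ∂[p,q,r] = [q,r] − [p,r] + [p,q]. For instance
  ∂RUW = UW − RW + RU,
  ∂TVW = VW − TW + TV.
The resulting 27×18 matrix has rank 17, and its Smith normal form has invariant factors (1,1,1,1,1,1,1,1,1,1,1,1,1,1,1,1,1).

Computing H_k = (kernel of ∂_k) / (image of ∂_{k+1}):

  H_0: rank C_0 − rank ∂_1 = 9 − 8 = 1, and the invariant factors of ∂_1 are all 1, so H_0 = Z.
  H_1: rank ker ∂_1 − rank ∂_2 = (27 − 8) − 17 = 2, and the invariant factors of ∂_2 are all 1, so H_1 = Z^2.
  H_2: rank ker ∂_2 − rank ∂_3 = (18 − 17) − 0 = 1, and there is no ∂_3, so H_2 = Z.

As a check, the Euler characteristic is 9 − 27 + 18 = 0, which agrees with 1 − 2 + 1 = 0.
(K is a triangulation of the torus T^2.)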